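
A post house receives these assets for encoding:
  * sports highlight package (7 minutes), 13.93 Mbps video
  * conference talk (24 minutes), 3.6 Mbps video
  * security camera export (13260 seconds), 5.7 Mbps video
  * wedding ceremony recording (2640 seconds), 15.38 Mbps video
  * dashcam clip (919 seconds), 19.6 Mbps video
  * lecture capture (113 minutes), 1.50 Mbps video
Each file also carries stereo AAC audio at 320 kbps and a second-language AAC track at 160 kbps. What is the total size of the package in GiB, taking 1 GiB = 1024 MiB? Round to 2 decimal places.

19.51 GiB

Audio total: 320 + 160 = 480 kbps = 0.480 Mbps.
sports highlight package: 14.410 Mbps × 420 s = 6052.2 Mb
conference talk: 4.080 Mbps × 1440 s = 5875.2 Mb
security camera export: 6.180 Mbps × 13260 s = 81946.8 Mb
wedding ceremony recording: 15.860 Mbps × 2640 s = 41870.4 Mb
dashcam clip: 20.080 Mbps × 919 s = 18453.5 Mb
lecture capture: 1.980 Mbps × 6780 s = 13424.4 Mb
Total: 167622.5 Mb = 20952.8 MB.
= 19.51 GiB.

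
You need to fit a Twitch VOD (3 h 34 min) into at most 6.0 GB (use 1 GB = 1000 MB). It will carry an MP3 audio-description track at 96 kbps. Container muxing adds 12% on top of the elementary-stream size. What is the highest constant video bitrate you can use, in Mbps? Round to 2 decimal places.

Budget: 6.0 GB = 48000.0 Mb.
Stream payload after overhead: 48000.0 / 1.12 = 42857.1 Mb.
3 h 34 min = 214 min = 12840 s
Total bitrate budget: 42857.1 Mb / 12840 s = 3.338 Mbps.
Audio: 96 kbps = 0.096 Mbps.
Video: 3.338 − 0.096 = 3.242 Mbps.

3.24 Mbps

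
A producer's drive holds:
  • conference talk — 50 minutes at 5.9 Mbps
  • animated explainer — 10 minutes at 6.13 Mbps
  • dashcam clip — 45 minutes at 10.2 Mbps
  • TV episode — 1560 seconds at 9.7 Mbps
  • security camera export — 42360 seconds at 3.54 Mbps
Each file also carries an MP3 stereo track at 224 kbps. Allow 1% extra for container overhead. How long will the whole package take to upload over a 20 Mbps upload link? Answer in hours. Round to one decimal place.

3.2 hours

Audio: 224 kbps = 0.224 Mbps.
conference talk: 6.124 Mbps × 3000 s × 1.01 = 18555.7 Mb
animated explainer: 6.354 Mbps × 600 s × 1.01 = 3850.5 Mb
dashcam clip: 10.424 Mbps × 2700 s × 1.01 = 28426.2 Mb
TV episode: 9.924 Mbps × 1560 s × 1.01 = 15636.3 Mb
security camera export: 3.764 Mbps × 42360 s × 1.01 = 161037.5 Mb
Total: 227506.2 Mb = 28438.3 MB.
At 20 Mbps: 227506.2 / 20 = 11375 s ≈ 3.16 hours.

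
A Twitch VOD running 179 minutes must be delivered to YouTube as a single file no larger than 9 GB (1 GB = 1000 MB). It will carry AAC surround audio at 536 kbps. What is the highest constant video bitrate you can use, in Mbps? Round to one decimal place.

Budget: 9 GB = 72000.0 Mb.
179 min = 10740 s
Total bitrate budget: 72000.0 Mb / 10740 s = 6.704 Mbps.
Audio: 536 kbps = 0.536 Mbps.
Video: 6.704 − 0.536 = 6.168 Mbps.

6.2 Mbps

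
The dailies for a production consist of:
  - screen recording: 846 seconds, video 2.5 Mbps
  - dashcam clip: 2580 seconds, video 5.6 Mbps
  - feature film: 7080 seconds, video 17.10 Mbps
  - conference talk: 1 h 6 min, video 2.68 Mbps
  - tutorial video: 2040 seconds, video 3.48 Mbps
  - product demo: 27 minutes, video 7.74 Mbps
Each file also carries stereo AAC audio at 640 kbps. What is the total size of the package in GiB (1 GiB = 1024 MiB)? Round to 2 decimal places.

Audio: 640 kbps = 0.640 Mbps.
screen recording: 3.140 Mbps × 846 s = 2656.4 Mb
dashcam clip: 6.240 Mbps × 2580 s = 16099.2 Mb
feature film: 17.740 Mbps × 7080 s = 125599.2 Mb
conference talk: 3.320 Mbps × 3960 s = 13147.2 Mb
tutorial video: 4.120 Mbps × 2040 s = 8404.8 Mb
product demo: 8.380 Mbps × 1620 s = 13575.6 Mb
Total: 179482.4 Mb = 22435.3 MB.
= 20.89 GiB.

20.89 GiB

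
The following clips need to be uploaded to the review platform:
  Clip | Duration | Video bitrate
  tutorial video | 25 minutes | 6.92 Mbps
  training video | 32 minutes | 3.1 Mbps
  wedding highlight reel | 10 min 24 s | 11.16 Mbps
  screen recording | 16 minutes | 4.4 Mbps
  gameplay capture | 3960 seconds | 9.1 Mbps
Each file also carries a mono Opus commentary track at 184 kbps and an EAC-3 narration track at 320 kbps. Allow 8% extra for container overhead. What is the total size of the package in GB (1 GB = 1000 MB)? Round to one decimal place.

9.2 GB

Audio total: 184 + 320 = 504 kbps = 0.504 Mbps.
tutorial video: 7.424 Mbps × 1500 s × 1.08 = 12026.9 Mb
training video: 3.604 Mbps × 1920 s × 1.08 = 7473.3 Mb
wedding highlight reel: 11.664 Mbps × 624 s × 1.08 = 7860.6 Mb
screen recording: 4.904 Mbps × 960 s × 1.08 = 5084.5 Mb
gameplay capture: 9.604 Mbps × 3960 s × 1.08 = 41074.4 Mb
Total: 73519.6 Mb = 9189.9 MB.
= 9.190 GB.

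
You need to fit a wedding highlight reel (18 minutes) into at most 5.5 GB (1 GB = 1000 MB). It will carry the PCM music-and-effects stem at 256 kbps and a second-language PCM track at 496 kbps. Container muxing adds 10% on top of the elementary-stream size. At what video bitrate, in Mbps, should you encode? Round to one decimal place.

36.3 Mbps

Budget: 5.5 GB = 44000.0 Mb.
Stream payload after overhead: 44000.0 / 1.10 = 40000.0 Mb.
18 min = 1080 s
Total bitrate budget: 40000.0 Mb / 1080 s = 37.037 Mbps.
Audio total: 256 + 496 = 752 kbps = 0.752 Mbps.
Video: 37.037 − 0.752 = 36.285 Mbps.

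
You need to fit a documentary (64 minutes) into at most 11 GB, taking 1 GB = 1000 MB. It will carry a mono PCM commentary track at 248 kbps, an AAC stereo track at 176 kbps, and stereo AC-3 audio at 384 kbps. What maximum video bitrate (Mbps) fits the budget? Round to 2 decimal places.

Budget: 11 GB = 88000.0 Mb.
64 min = 3840 s
Total bitrate budget: 88000.0 Mb / 3840 s = 22.917 Mbps.
Audio total: 248 + 176 + 384 = 808 kbps = 0.808 Mbps.
Video: 22.917 − 0.808 = 22.109 Mbps.

22.11 Mbps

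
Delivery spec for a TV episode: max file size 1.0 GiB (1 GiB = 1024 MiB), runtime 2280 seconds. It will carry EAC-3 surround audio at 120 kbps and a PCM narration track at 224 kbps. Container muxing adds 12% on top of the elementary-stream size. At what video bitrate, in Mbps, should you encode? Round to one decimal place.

3.0 Mbps

Budget: 1.0 GiB = 8589.9 Mb.
Stream payload after overhead: 8589.9 / 1.12 = 7669.6 Mb.
Total bitrate budget: 7669.6 Mb / 2280 s = 3.364 Mbps.
Audio total: 120 + 224 = 344 kbps = 0.344 Mbps.
Video: 3.364 − 0.344 = 3.020 Mbps.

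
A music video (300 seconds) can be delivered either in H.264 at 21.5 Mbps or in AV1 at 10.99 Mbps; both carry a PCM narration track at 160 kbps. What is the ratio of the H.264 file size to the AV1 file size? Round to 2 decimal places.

1.94

Audio: 160 kbps = 0.160 Mbps.
H.264: 21.660 Mbps × 300 s = 6498.0 Mb = 0.756 GiB.
AV1: 11.150 Mbps × 300 s = 3345.0 Mb = 0.389 GiB.
Ratio: 0.756 / 0.389 = 1.943.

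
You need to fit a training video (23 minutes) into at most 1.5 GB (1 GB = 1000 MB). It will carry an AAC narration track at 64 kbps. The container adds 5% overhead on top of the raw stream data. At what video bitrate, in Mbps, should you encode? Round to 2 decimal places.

8.22 Mbps

Budget: 1.5 GB = 12000.0 Mb.
Stream payload after overhead: 12000.0 / 1.05 = 11428.6 Mb.
23 min = 1380 s
Total bitrate budget: 11428.6 Mb / 1380 s = 8.282 Mbps.
Audio: 64 kbps = 0.064 Mbps.
Video: 8.282 − 0.064 = 8.218 Mbps.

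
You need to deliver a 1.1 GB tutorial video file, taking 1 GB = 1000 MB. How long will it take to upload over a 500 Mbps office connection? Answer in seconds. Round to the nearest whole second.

18 seconds

File: 1.1 GB = 8800.0 Mb.
At 500 Mbps: 8800.0 / 500 = 17.6 s ≈ 17.6 seconds.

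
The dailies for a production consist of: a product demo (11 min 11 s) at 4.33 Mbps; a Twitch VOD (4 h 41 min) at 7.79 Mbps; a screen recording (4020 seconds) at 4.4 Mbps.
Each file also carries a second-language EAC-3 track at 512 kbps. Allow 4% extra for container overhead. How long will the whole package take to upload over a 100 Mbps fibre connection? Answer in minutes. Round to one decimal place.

28.2 minutes

Audio: 512 kbps = 0.512 Mbps.
product demo: 4.842 Mbps × 671 s × 1.04 = 3378.9 Mb
Twitch VOD: 8.302 Mbps × 16860 s × 1.04 = 145570.6 Mb
screen recording: 4.912 Mbps × 4020 s × 1.04 = 20536.1 Mb
Total: 169485.6 Mb = 21185.7 MB.
At 100 Mbps: 169485.6 / 100 = 1695 s ≈ 28.2 minutes.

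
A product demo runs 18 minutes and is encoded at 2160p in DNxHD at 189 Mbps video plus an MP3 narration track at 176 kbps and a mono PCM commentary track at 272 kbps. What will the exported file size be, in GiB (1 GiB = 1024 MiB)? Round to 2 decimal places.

18 min = 1080 s
Audio total: 176 + 272 = 448 kbps = 0.448 Mbps.
Total bitrate: 189 + 0.448 = 189.448 Mbps.
Stream data: 189.448 Mbps × 1080 s = 204603.8 Mb.
204,604 Mb = 25,575,480,000 bytes ÷ 1,073,741,824 = 23.82 GiB.

23.82 GiB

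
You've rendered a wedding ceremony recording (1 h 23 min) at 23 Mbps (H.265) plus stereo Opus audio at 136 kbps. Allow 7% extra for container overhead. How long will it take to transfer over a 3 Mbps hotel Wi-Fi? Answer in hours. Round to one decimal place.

11.4 hours

1 h 23 min = 83 min = 4980 s
Audio: 136 kbps = 0.136 Mbps.
Total bitrate: 23.136 Mbps.
File: 23.136 Mbps × 4980 s = 115217.3 Mb.
With 7% container overhead: ×1.07. → 123282.5 Mb.
At 3 Mbps: 123282.5 / 3 = 41094.2 s ≈ 11.4 hours.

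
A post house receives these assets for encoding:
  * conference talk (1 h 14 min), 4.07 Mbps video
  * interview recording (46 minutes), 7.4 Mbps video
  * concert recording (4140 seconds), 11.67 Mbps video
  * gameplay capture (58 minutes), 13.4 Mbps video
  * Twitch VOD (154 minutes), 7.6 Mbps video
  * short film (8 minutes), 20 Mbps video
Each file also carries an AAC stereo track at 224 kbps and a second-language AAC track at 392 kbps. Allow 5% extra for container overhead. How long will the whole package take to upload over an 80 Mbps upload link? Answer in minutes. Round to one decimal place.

Audio total: 224 + 392 = 616 kbps = 0.616 Mbps.
conference talk: 4.686 Mbps × 4440 s × 1.05 = 21846.1 Mb
interview recording: 8.016 Mbps × 2760 s × 1.05 = 23230.4 Mb
concert recording: 12.286 Mbps × 4140 s × 1.05 = 53407.2 Mb
gameplay capture: 14.016 Mbps × 3480 s × 1.05 = 51214.5 Mb
Twitch VOD: 8.216 Mbps × 9240 s × 1.05 = 79711.6 Mb
short film: 20.616 Mbps × 480 s × 1.05 = 10390.5 Mb
Total: 239800.3 Mb = 29975.0 MB.
At 80 Mbps: 239800.3 / 80 = 2998 s ≈ 50 minutes.

50.0 minutes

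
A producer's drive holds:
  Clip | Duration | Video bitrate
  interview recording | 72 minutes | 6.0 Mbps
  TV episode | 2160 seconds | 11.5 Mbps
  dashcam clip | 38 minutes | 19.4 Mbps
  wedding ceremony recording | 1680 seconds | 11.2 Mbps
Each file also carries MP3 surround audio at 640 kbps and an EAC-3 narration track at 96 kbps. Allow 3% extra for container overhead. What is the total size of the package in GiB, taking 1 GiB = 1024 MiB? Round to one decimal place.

Audio total: 640 + 96 = 736 kbps = 0.736 Mbps.
interview recording: 6.736 Mbps × 4320 s × 1.03 = 29972.5 Mb
TV episode: 12.236 Mbps × 2160 s × 1.03 = 27222.7 Mb
dashcam clip: 20.136 Mbps × 2280 s × 1.03 = 47287.4 Mb
wedding ceremony recording: 11.936 Mbps × 1680 s × 1.03 = 20654.1 Mb
Total: 125136.6 Mb = 15642.1 MB.
= 14.57 GiB.

14.6 GiB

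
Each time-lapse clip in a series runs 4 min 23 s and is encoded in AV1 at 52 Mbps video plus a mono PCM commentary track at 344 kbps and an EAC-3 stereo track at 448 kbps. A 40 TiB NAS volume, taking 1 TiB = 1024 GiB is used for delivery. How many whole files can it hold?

25341

4 min 23 s = 263 s
Audio total: 344 + 448 = 792 kbps = 0.792 Mbps.
Total bitrate: 52.792 Mbps.
Per item: 52.792 Mbps × 263 s = 13,884 Mb = 1,736 MB.
Capacity: 40 TiB = 351,843,721 Mb; 25341.13 items → 25341 complete.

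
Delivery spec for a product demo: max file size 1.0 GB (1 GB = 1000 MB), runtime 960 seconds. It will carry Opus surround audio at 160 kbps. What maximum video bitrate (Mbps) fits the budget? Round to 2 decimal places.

8.17 Mbps

Budget: 1.0 GB = 8000.0 Mb.
Total bitrate budget: 8000.0 Mb / 960 s = 8.333 Mbps.
Audio: 160 kbps = 0.160 Mbps.
Video: 8.333 − 0.160 = 8.173 Mbps.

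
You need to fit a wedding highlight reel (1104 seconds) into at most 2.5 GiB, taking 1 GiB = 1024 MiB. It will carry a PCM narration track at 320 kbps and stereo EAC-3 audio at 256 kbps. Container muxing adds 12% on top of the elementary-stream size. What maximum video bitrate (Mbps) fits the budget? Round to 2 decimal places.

Budget: 2.5 GiB = 21474.8 Mb.
Stream payload after overhead: 21474.8 / 1.12 = 19174.0 Mb.
Total bitrate budget: 19174.0 Mb / 1104 s = 17.368 Mbps.
Audio total: 320 + 256 = 576 kbps = 0.576 Mbps.
Video: 17.368 − 0.576 = 16.792 Mbps.

16.79 Mbps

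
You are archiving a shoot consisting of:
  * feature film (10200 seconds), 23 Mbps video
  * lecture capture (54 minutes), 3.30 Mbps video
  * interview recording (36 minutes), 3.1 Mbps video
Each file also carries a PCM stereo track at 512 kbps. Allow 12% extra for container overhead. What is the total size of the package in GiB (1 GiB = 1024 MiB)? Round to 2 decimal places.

33.90 GiB

Audio: 512 kbps = 0.512 Mbps.
feature film: 23.512 Mbps × 10200 s × 1.12 = 268601.1 Mb
lecture capture: 3.812 Mbps × 3240 s × 1.12 = 13833.0 Mb
interview recording: 3.612 Mbps × 2160 s × 1.12 = 8738.2 Mb
Total: 291172.2 Mb = 36396.5 MB.
= 33.90 GiB.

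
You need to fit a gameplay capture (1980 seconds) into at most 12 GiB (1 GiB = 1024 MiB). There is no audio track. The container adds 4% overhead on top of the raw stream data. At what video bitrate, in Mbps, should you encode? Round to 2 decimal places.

50.06 Mbps

Budget: 12 GiB = 103079.2 Mb.
Stream payload after overhead: 103079.2 / 1.04 = 99114.6 Mb.
Total bitrate budget: 99114.6 Mb / 1980 s = 50.058 Mbps.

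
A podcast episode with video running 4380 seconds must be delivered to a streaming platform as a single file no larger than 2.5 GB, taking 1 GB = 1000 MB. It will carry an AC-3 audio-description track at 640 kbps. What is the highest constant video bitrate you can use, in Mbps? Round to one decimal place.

3.9 Mbps

Budget: 2.5 GB = 20000.0 Mb.
Total bitrate budget: 20000.0 Mb / 4380 s = 4.566 Mbps.
Audio: 640 kbps = 0.640 Mbps.
Video: 4.566 − 0.640 = 3.926 Mbps.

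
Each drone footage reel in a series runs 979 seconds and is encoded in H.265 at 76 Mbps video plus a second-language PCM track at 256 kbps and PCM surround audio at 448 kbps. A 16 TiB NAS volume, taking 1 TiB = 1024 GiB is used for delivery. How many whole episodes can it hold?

Audio total: 256 + 448 = 704 kbps = 0.704 Mbps.
Total bitrate: 76.704 Mbps.
Per item: 76.704 Mbps × 979 s = 75,093 Mb = 9,387 MB.
Capacity: 16 TiB = 140,737,488 Mb; 1874.17 items → 1874 complete.

1874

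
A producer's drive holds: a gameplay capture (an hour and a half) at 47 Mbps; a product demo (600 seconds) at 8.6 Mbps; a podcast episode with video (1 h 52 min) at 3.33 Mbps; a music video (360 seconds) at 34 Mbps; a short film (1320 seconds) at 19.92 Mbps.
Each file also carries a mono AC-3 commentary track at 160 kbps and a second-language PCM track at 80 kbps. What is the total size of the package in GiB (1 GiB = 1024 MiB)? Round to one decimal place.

Audio total: 160 + 80 = 240 kbps = 0.240 Mbps.
gameplay capture: 47.240 Mbps × 5400 s = 255096.0 Mb
product demo: 8.840 Mbps × 600 s = 5304.0 Mb
podcast episode with video: 3.570 Mbps × 6720 s = 23990.4 Mb
music video: 34.240 Mbps × 360 s = 12326.4 Mb
short film: 20.160 Mbps × 1320 s = 26611.2 Mb
Total: 323328.0 Mb = 40416.0 MB.
= 37.64 GiB.

37.6 GiB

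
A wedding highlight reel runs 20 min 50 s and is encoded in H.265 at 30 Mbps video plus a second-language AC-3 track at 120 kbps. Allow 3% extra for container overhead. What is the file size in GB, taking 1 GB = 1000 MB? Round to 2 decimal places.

20 min 50 s = 1250 s
Audio: 120 kbps = 0.120 Mbps.
Total bitrate: 30 + 0.120 = 30.120 Mbps.
Stream data: 30.120 Mbps × 1250 s = 37650.0 Mb.
With 3% container overhead: ×1.03.
38,780 Mb ÷ 8 = 4,847 MB → 4.847 GB.

4.85 GB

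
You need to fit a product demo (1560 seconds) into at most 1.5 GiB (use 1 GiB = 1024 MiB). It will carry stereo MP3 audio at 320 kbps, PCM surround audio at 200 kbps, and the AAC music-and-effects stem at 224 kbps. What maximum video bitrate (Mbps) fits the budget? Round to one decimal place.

Budget: 1.5 GiB = 12884.9 Mb.
Total bitrate budget: 12884.9 Mb / 1560 s = 8.260 Mbps.
Audio total: 320 + 200 + 224 = 744 kbps = 0.744 Mbps.
Video: 8.260 − 0.744 = 7.516 Mbps.

7.5 Mbps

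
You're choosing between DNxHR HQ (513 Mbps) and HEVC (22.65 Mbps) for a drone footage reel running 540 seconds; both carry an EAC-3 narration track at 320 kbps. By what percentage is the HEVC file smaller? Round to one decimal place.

Audio: 320 kbps = 0.320 Mbps.
DNxHR HQ: 513.320 Mbps × 540 s = 277192.8 Mb = 34.649 GB.
HEVC: 22.970 Mbps × 540 s = 12403.8 Mb = 1.550 GB.
Reduction: (1 − 1.550/34.649) × 100 = 95.53%.

95.5%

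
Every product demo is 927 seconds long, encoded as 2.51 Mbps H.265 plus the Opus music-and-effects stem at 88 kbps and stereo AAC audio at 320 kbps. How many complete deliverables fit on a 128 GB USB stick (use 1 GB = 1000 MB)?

378

Audio total: 88 + 320 = 408 kbps = 0.408 Mbps.
Total bitrate: 2.918 Mbps.
Per item: 2.918 Mbps × 927 s = 2,705 Mb = 338.1 MB.
Capacity: 128 GB = 1,024,000 Mb; 378.56 items → 378 complete.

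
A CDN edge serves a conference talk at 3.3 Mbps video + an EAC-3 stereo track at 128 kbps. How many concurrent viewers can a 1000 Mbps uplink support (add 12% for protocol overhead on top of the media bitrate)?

260

Audio: 128 kbps = 0.128 Mbps.
Per-viewer media rate: 3.428 Mbps.
On the wire with 12% overhead: 3.839 Mbps.
1000 Mbps = 1,000 Mbps; 1,000 / 3.839 = 260.46 → 260 viewers.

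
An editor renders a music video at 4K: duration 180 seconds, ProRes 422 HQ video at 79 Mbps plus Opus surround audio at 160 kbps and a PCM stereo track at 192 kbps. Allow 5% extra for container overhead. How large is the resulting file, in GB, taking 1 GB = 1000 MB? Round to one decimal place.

1.9 GB

Audio total: 160 + 192 = 352 kbps = 0.352 Mbps.
Total bitrate: 79 + 0.352 = 79.352 Mbps.
Stream data: 79.352 Mbps × 180 s = 14283.4 Mb.
With 5% container overhead: ×1.05.
14,998 Mb ÷ 8 = 1,875 MB → 1.875 GB.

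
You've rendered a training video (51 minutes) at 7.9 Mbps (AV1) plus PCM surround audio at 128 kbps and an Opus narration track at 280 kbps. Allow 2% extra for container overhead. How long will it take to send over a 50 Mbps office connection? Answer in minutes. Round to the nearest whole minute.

51 min = 3060 s
Audio total: 128 + 280 = 408 kbps = 0.408 Mbps.
Total bitrate: 8.308 Mbps.
File: 8.308 Mbps × 3060 s = 25422.5 Mb.
With 2% container overhead: ×1.02. → 25930.9 Mb.
At 50 Mbps: 25930.9 / 50 = 518.6 s ≈ 8.64 minutes.

9 minutes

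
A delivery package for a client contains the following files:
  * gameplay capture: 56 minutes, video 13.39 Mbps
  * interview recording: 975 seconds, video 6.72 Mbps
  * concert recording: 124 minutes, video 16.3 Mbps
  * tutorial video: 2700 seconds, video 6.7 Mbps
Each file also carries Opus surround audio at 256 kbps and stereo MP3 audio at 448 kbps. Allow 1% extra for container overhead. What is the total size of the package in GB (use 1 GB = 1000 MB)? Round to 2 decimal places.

Audio total: 256 + 448 = 704 kbps = 0.704 Mbps.
gameplay capture: 14.094 Mbps × 3360 s × 1.01 = 47829.4 Mb
interview recording: 7.424 Mbps × 975 s × 1.01 = 7310.8 Mb
concert recording: 17.004 Mbps × 7440 s × 1.01 = 127774.9 Mb
tutorial video: 7.404 Mbps × 2700 s × 1.01 = 20190.7 Mb
Total: 203105.7 Mb = 25388.2 MB.
= 25.39 GB.

25.39 GB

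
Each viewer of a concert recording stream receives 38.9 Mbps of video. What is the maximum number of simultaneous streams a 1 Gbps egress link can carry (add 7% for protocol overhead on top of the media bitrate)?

24

On the wire with 7% overhead: 41.623 Mbps.
1 Gbps = 1,000 Mbps; 1,000 / 41.623 = 24.03 → 24 viewers.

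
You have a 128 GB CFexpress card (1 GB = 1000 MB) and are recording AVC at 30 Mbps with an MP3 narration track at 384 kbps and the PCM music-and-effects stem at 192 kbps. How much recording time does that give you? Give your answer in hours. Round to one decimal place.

Audio total: 384 + 192 = 576 kbps = 0.576 Mbps.
Total bitrate: 30 + 0.576 = 30.576 Mbps.
Capacity: 128 GB = 1,024,000 Mb.
Recording time: 1,024,000 / 30.576 = 33,490 s ≈ 9.30 hours.

9.3 hours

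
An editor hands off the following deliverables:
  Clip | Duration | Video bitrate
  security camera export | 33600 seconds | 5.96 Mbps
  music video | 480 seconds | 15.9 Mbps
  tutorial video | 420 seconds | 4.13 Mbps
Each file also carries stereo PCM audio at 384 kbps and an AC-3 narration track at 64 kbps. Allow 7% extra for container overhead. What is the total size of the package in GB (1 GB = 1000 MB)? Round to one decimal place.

Audio total: 384 + 64 = 448 kbps = 0.448 Mbps.
security camera export: 6.408 Mbps × 33600 s × 1.07 = 230380.4 Mb
music video: 16.348 Mbps × 480 s × 1.07 = 8396.3 Mb
tutorial video: 4.578 Mbps × 420 s × 1.07 = 2057.4 Mb
Total: 240834.1 Mb = 30104.3 MB.
= 30.10 GB.

30.1 GB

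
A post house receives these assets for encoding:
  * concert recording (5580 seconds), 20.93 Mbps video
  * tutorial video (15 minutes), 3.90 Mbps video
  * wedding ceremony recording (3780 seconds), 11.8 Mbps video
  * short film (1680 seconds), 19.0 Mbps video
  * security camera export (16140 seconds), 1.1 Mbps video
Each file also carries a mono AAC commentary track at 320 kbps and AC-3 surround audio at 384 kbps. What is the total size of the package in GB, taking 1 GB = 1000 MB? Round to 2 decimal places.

29.29 GB

Audio total: 320 + 384 = 704 kbps = 0.704 Mbps.
concert recording: 21.634 Mbps × 5580 s = 120717.7 Mb
tutorial video: 4.604 Mbps × 900 s = 4143.6 Mb
wedding ceremony recording: 12.504 Mbps × 3780 s = 47265.1 Mb
short film: 19.704 Mbps × 1680 s = 33102.7 Mb
security camera export: 1.804 Mbps × 16140 s = 29116.6 Mb
Total: 234345.7 Mb = 29293.2 MB.
= 29.29 GB.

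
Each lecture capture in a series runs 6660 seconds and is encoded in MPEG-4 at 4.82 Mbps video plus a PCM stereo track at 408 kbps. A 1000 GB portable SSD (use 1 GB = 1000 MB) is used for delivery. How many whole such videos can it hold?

229

Audio: 408 kbps = 0.408 Mbps.
Total bitrate: 5.228 Mbps.
Per item: 5.228 Mbps × 6660 s = 34,818 Mb = 4,352 MB.
Capacity: 1000 GB = 8,000,000 Mb; 229.76 items → 229 complete.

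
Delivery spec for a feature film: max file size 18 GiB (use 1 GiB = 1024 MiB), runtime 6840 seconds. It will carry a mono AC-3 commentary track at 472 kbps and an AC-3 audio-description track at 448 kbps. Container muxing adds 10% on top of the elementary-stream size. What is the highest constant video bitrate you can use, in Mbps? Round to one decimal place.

19.6 Mbps

Budget: 18 GiB = 154618.8 Mb.
Stream payload after overhead: 154618.8 / 1.10 = 140562.6 Mb.
Total bitrate budget: 140562.6 Mb / 6840 s = 20.550 Mbps.
Audio total: 472 + 448 = 920 kbps = 0.920 Mbps.
Video: 20.550 − 0.920 = 19.630 Mbps.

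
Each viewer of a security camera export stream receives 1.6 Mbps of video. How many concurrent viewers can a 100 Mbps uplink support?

100 Mbps = 100.0 Mbps; 100.0 / 1.600 = 62.50 → 62 viewers.

62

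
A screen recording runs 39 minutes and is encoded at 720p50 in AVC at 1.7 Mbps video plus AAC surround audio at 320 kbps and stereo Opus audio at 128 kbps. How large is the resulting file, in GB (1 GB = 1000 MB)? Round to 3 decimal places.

39 min = 2340 s
Audio total: 320 + 128 = 448 kbps = 0.448 Mbps.
Total bitrate: 1.7 + 0.448 = 2.148 Mbps.
Stream data: 2.148 Mbps × 2340 s = 5026.3 Mb.
5,026 Mb ÷ 8 = 628.3 MB → 0.6283 GB.

0.628 GB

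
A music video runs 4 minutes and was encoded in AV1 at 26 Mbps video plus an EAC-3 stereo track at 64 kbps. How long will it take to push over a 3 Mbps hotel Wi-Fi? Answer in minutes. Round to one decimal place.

34.8 minutes

4 min = 240 s
Audio: 64 kbps = 0.064 Mbps.
Total bitrate: 26.064 Mbps.
File: 26.064 Mbps × 240 s = 6255.4 Mb.
At 3 Mbps: 6255.4 / 3 = 2085.1 s ≈ 34.8 minutes.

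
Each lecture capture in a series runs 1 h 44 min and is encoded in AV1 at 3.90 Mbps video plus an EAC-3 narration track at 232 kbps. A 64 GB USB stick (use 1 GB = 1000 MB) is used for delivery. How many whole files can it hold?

19

1 h 44 min = 104 min = 6240 s
Audio: 232 kbps = 0.232 Mbps.
Total bitrate: 4.132 Mbps.
Per item: 4.132 Mbps × 6240 s = 25,784 Mb = 3,223 MB.
Capacity: 64 GB = 512,000 Mb; 19.86 items → 19 complete.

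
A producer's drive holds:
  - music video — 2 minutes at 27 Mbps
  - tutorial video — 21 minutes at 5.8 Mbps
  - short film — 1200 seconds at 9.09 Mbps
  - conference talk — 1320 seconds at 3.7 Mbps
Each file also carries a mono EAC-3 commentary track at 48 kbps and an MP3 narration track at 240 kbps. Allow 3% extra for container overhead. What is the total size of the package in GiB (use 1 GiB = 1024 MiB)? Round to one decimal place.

Audio total: 48 + 240 = 288 kbps = 0.288 Mbps.
music video: 27.288 Mbps × 120 s × 1.03 = 3372.8 Mb
tutorial video: 6.088 Mbps × 1260 s × 1.03 = 7901.0 Mb
short film: 9.378 Mbps × 1200 s × 1.03 = 11591.2 Mb
conference talk: 3.988 Mbps × 1320 s × 1.03 = 5422.1 Mb
Total: 28287.1 Mb = 3535.9 MB.
= 3.293 GiB.

3.3 GiB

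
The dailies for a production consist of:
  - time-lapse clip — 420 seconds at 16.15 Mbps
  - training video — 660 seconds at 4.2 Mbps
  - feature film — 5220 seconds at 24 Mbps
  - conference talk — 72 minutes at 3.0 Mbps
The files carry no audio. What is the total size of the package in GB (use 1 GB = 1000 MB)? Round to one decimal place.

time-lapse clip: 16.150 Mbps × 420 s = 6783.0 Mb
training video: 4.200 Mbps × 660 s = 2772.0 Mb
feature film: 24.000 Mbps × 5220 s = 125280.0 Mb
conference talk: 3.000 Mbps × 4320 s = 12960.0 Mb
Total: 147795.0 Mb = 18474.4 MB.
= 18.47 GB.

18.5 GB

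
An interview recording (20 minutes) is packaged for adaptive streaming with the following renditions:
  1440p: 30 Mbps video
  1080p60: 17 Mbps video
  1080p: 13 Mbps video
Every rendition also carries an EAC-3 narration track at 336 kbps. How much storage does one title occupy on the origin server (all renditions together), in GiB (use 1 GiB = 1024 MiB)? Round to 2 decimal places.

20 min = 1200 s
Audio: 336 kbps = 0.336 Mbps.
Sum of rendition bitrates: (30+0.336) + (17+0.336) + (13+0.336) = 61.008 Mbps.
× 1200 s = 73,210 Mb = 9,151 MB = 8.523 GiB.

8.52 GiB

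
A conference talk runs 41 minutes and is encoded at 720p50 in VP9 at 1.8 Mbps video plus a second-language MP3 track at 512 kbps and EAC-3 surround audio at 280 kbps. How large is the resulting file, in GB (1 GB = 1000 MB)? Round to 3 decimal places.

0.797 GB

41 min = 2460 s
Audio total: 512 + 280 = 792 kbps = 0.792 Mbps.
Total bitrate: 1.8 + 0.792 = 2.592 Mbps.
Stream data: 2.592 Mbps × 2460 s = 6376.3 Mb.
6,376 Mb ÷ 8 = 797.0 MB → 0.797 GB.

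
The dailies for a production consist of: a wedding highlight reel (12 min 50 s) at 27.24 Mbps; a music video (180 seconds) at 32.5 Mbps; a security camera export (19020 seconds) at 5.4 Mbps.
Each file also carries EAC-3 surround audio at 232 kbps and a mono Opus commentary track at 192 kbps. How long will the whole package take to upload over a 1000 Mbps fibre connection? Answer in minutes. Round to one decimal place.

Audio total: 232 + 192 = 424 kbps = 0.424 Mbps.
wedding highlight reel: 27.664 Mbps × 770 s = 21301.3 Mb
music video: 32.924 Mbps × 180 s = 5926.3 Mb
security camera export: 5.824 Mbps × 19020 s = 110772.5 Mb
Total: 138000.1 Mb = 17250.0 MB.
At 1000 Mbps: 138000.1 / 1000 = 138 s ≈ 2.3 minutes.

2.3 minutes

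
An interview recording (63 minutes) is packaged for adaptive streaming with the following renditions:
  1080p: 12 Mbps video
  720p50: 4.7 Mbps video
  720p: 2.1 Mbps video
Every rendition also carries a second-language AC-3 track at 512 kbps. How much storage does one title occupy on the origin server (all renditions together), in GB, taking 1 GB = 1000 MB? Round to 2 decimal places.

63 min = 3780 s
Audio: 512 kbps = 0.512 Mbps.
Sum of rendition bitrates: (12+0.512) + (4.7+0.512) + (2.1+0.512) = 20.336 Mbps.
× 3780 s = 76,870 Mb = 9,609 MB = 9.609 GB.

9.61 GB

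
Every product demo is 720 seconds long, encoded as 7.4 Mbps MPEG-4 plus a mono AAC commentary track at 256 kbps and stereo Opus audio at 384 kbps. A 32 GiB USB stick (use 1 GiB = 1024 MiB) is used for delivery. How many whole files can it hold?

Audio total: 256 + 384 = 640 kbps = 0.640 Mbps.
Total bitrate: 8.040 Mbps.
Per item: 8.040 Mbps × 720 s = 5,789 Mb = 723.6 MB.
Capacity: 32 GiB = 274,878 Mb; 47.48 items → 47 complete.

47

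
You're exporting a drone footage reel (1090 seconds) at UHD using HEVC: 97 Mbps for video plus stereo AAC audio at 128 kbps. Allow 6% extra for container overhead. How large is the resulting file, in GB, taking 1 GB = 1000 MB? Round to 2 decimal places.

14.03 GB

Audio: 128 kbps = 0.128 Mbps.
Total bitrate: 97 + 0.128 = 97.128 Mbps.
Stream data: 97.128 Mbps × 1090 s = 105869.5 Mb.
With 6% container overhead: ×1.06.
112,222 Mb ÷ 8 = 14,028 MB → 14.03 GB.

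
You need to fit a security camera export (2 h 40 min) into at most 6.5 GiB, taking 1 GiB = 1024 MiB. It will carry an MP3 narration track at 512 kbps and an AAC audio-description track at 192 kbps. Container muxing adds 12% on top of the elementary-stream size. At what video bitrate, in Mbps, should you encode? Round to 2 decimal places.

4.49 Mbps

Budget: 6.5 GiB = 55834.6 Mb.
Stream payload after overhead: 55834.6 / 1.12 = 49852.3 Mb.
2 h 40 min = 160 min = 9600 s
Total bitrate budget: 49852.3 Mb / 9600 s = 5.193 Mbps.
Audio total: 512 + 192 = 704 kbps = 0.704 Mbps.
Video: 5.193 − 0.704 = 4.489 Mbps.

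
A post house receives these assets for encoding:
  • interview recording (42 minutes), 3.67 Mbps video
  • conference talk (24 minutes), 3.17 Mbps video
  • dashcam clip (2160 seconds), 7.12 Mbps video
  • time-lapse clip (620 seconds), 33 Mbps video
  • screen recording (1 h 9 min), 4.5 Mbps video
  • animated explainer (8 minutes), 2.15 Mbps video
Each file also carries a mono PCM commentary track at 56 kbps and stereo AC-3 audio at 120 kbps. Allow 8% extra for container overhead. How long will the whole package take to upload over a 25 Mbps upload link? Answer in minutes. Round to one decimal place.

Audio total: 56 + 120 = 176 kbps = 0.176 Mbps.
interview recording: 3.846 Mbps × 2520 s × 1.08 = 10467.3 Mb
conference talk: 3.346 Mbps × 1440 s × 1.08 = 5203.7 Mb
dashcam clip: 7.296 Mbps × 2160 s × 1.08 = 17020.1 Mb
time-lapse clip: 33.176 Mbps × 620 s × 1.08 = 22214.6 Mb
screen recording: 4.676 Mbps × 4140 s × 1.08 = 20907.3 Mb
animated explainer: 2.326 Mbps × 480 s × 1.08 = 1205.8 Mb
Total: 77018.9 Mb = 9627.4 MB.
At 25 Mbps: 77018.9 / 25 = 3081 s ≈ 51.3 minutes.

51.3 minutes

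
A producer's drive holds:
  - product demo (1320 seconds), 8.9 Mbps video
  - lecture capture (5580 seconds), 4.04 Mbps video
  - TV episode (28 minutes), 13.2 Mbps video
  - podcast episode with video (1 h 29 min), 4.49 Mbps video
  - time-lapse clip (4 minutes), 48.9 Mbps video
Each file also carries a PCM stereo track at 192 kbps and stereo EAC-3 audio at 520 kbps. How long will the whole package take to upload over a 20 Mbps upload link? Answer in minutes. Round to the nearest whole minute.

Audio total: 192 + 520 = 712 kbps = 0.712 Mbps.
product demo: 9.612 Mbps × 1320 s = 12687.8 Mb
lecture capture: 4.752 Mbps × 5580 s = 26516.2 Mb
TV episode: 13.912 Mbps × 1680 s = 23372.2 Mb
podcast episode with video: 5.202 Mbps × 5340 s = 27778.7 Mb
time-lapse clip: 49.612 Mbps × 240 s = 11906.9 Mb
Total: 102261.7 Mb = 12782.7 MB.
At 20 Mbps: 102261.7 / 20 = 5113 s ≈ 85.2 minutes.

85 minutes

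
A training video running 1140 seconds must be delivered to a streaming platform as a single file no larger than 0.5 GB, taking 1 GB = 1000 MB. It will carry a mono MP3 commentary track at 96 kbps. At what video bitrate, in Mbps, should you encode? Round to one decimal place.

3.4 Mbps

Budget: 0.5 GB = 4000.0 Mb.
Total bitrate budget: 4000.0 Mb / 1140 s = 3.509 Mbps.
Audio: 96 kbps = 0.096 Mbps.
Video: 3.509 − 0.096 = 3.413 Mbps.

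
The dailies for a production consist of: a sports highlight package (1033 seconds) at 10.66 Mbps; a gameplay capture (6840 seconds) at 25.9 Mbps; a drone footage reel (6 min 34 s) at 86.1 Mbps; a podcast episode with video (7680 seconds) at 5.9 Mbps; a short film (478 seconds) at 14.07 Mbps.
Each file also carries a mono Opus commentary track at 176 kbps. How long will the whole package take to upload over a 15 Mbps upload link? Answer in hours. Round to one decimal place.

Audio: 176 kbps = 0.176 Mbps.
sports highlight package: 10.836 Mbps × 1033 s = 11193.6 Mb
gameplay capture: 26.076 Mbps × 6840 s = 178359.8 Mb
drone footage reel: 86.276 Mbps × 394 s = 33992.7 Mb
podcast episode with video: 6.076 Mbps × 7680 s = 46663.7 Mb
short film: 14.246 Mbps × 478 s = 6809.6 Mb
Total: 277019.4 Mb = 34627.4 MB.
At 15 Mbps: 277019.4 / 15 = 18468 s ≈ 5.13 hours.

5.1 hours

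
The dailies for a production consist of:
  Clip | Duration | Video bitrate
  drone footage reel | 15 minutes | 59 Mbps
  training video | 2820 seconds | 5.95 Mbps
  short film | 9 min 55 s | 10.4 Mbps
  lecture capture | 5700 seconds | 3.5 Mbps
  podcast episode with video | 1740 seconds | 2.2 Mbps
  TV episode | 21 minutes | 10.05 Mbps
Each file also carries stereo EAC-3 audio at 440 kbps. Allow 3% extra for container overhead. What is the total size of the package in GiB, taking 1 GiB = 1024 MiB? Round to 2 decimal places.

14.18 GiB

Audio: 440 kbps = 0.440 Mbps.
drone footage reel: 59.440 Mbps × 900 s × 1.03 = 55100.9 Mb
training video: 6.390 Mbps × 2820 s × 1.03 = 18560.4 Mb
short film: 10.840 Mbps × 595 s × 1.03 = 6643.3 Mb
lecture capture: 3.940 Mbps × 5700 s × 1.03 = 23131.7 Mb
podcast episode with video: 2.640 Mbps × 1740 s × 1.03 = 4731.4 Mb
TV episode: 10.490 Mbps × 1260 s × 1.03 = 13613.9 Mb
Total: 121781.6 Mb = 15222.7 MB.
= 14.18 GiB.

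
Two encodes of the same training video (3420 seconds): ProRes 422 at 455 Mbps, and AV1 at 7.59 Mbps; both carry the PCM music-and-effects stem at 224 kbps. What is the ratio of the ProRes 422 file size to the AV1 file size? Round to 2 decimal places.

Audio: 224 kbps = 0.224 Mbps.
ProRes 422: 455.224 Mbps × 3420 s = 1556866.1 Mb = 181.243 GiB.
AV1: 7.814 Mbps × 3420 s = 26723.9 Mb = 3.111 GiB.
Ratio: 181.243 / 3.111 = 58.257.

58.26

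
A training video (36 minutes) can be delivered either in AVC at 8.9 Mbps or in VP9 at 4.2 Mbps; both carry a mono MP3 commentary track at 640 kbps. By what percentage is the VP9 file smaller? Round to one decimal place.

36 min = 2160 s
Audio: 640 kbps = 0.640 Mbps.
AVC: 9.540 Mbps × 2160 s = 20606.4 Mb = 2.576 GB.
VP9: 4.840 Mbps × 2160 s = 10454.4 Mb = 1.307 GB.
Reduction: (1 − 1.307/2.576) × 100 = 49.27%.

49.3%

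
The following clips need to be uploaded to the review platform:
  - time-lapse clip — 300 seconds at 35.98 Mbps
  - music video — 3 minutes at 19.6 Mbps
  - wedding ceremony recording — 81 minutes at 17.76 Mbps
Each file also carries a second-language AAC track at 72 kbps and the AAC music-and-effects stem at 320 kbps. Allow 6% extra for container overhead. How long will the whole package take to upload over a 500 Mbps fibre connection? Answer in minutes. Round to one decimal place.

3.6 minutes

Audio total: 72 + 320 = 392 kbps = 0.392 Mbps.
time-lapse clip: 36.372 Mbps × 300 s × 1.06 = 11566.3 Mb
music video: 19.992 Mbps × 180 s × 1.06 = 3814.5 Mb
wedding ceremony recording: 18.152 Mbps × 4860 s × 1.06 = 93511.8 Mb
Total: 108892.6 Mb = 13611.6 MB.
At 500 Mbps: 108892.6 / 500 = 218 s ≈ 3.63 minutes.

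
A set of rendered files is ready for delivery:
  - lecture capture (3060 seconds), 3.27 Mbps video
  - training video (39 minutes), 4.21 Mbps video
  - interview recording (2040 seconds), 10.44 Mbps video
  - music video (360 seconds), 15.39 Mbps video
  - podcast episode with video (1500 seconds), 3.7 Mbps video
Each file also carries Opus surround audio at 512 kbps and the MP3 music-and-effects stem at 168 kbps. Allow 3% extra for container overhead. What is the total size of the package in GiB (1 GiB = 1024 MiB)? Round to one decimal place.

Audio total: 512 + 168 = 680 kbps = 0.680 Mbps.
lecture capture: 3.950 Mbps × 3060 s × 1.03 = 12449.6 Mb
training video: 4.890 Mbps × 2340 s × 1.03 = 11785.9 Mb
interview recording: 11.120 Mbps × 2040 s × 1.03 = 23365.3 Mb
music video: 16.070 Mbps × 360 s × 1.03 = 5958.8 Mb
podcast episode with video: 4.380 Mbps × 1500 s × 1.03 = 6767.1 Mb
Total: 60326.7 Mb = 7540.8 MB.
= 7.023 GiB.

7.0 GiB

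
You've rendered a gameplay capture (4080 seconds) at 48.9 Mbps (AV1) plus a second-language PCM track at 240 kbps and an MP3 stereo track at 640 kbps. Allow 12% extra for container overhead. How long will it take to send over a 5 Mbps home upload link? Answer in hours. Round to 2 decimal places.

12.64 hours

Audio total: 240 + 640 = 880 kbps = 0.880 Mbps.
Total bitrate: 49.780 Mbps.
File: 49.780 Mbps × 4080 s = 203102.4 Mb.
With 12% container overhead: ×1.12. → 227474.7 Mb.
At 5 Mbps: 227474.7 / 5 = 45494.9 s ≈ 12.6 hours.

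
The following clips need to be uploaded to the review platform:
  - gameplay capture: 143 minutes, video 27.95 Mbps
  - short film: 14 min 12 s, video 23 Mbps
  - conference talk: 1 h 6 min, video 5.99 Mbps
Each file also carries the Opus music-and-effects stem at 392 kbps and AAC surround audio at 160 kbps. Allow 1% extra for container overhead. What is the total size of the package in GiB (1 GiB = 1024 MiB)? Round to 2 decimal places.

34.16 GiB

Audio total: 392 + 160 = 552 kbps = 0.552 Mbps.
gameplay capture: 28.502 Mbps × 8580 s × 1.01 = 246992.6 Mb
short film: 23.552 Mbps × 852 s × 1.01 = 20267.0 Mb
conference talk: 6.542 Mbps × 3960 s × 1.01 = 26165.4 Mb
Total: 293425.0 Mb = 36678.1 MB.
= 34.16 GiB.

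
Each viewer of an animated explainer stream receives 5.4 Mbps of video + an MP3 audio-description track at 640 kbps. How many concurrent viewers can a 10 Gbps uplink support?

1655

Audio: 640 kbps = 0.640 Mbps.
Per-viewer media rate: 6.040 Mbps.
10 Gbps = 10,000 Mbps; 10,000 / 6.040 = 1655.63 → 1655 viewers.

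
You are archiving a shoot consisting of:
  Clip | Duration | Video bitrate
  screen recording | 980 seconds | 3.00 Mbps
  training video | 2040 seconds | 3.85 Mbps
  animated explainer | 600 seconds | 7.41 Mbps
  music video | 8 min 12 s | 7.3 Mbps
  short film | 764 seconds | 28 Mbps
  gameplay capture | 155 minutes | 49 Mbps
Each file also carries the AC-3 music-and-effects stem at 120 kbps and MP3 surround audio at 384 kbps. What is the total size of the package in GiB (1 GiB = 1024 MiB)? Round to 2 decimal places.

Audio total: 120 + 384 = 504 kbps = 0.504 Mbps.
screen recording: 3.504 Mbps × 980 s = 3433.9 Mb
training video: 4.354 Mbps × 2040 s = 8882.2 Mb
animated explainer: 7.914 Mbps × 600 s = 4748.4 Mb
music video: 7.804 Mbps × 492 s = 3839.6 Mb
short film: 28.504 Mbps × 764 s = 21777.1 Mb
gameplay capture: 49.504 Mbps × 9300 s = 460387.2 Mb
Total: 503068.3 Mb = 62883.5 MB.
= 58.56 GiB.

58.56 GiB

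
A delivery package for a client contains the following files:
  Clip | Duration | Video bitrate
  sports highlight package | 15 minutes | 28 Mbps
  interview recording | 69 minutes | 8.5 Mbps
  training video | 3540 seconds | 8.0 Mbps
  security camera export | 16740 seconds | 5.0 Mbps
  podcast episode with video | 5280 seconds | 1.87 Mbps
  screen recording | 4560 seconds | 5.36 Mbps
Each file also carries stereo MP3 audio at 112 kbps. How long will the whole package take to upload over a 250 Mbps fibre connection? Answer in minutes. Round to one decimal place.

14.0 minutes

Audio: 112 kbps = 0.112 Mbps.
sports highlight package: 28.112 Mbps × 900 s = 25300.8 Mb
interview recording: 8.612 Mbps × 4140 s = 35653.7 Mb
training video: 8.112 Mbps × 3540 s = 28716.5 Mb
security camera export: 5.112 Mbps × 16740 s = 85574.9 Mb
podcast episode with video: 1.982 Mbps × 5280 s = 10465.0 Mb
screen recording: 5.472 Mbps × 4560 s = 24952.3 Mb
Total: 210663.1 Mb = 26332.9 MB.
At 250 Mbps: 210663.1 / 250 = 843 s ≈ 14 minutes.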